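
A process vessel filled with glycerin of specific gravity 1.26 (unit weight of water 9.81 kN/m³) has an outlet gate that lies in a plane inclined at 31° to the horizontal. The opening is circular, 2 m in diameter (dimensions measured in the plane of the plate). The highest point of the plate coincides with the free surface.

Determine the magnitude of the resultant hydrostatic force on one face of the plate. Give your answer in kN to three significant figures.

γ = 1.26 × 9.81 = 12.3606 kN/m³.
Let θ = 31° be the plate's angle to the horizontal; measure y along the incline from where the plane meets the free surface. Vertical depth h = y·sinθ with sinθ = 0.515038.
The centroid is at the centre, 1 m below the top of the plate, so y_c = 1 m and h_c = 1 × 0.515038 = 0.515038 m.
A = π(1)² = 3.14159 m².
Resultant F = γ·h_c·A = 12.3606 × 0.515038 × 3.14159 = 19.9999 kN.

F ≈ 20.0 kN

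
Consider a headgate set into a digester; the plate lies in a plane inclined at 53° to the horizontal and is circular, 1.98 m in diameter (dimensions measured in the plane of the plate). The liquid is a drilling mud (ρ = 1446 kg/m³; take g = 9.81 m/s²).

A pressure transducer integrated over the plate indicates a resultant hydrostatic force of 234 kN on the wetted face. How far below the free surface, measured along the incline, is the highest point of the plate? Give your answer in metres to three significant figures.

γ = ρg = 1446 × 9.81 / 1000 = 14.18526 kN/m³.
A = π(0.99)² = 3.07907 m².
From F = γ·h_c·A, the centroid depth is h_c = 234/(14.18526 × 3.07907) = 5.35746 m.
Let θ = 53° be the plate's angle to the horizontal; measure y along the incline from where the plane meets the free surface. Vertical depth h = y·sinθ with sinθ = 0.798636.
Along the incline, y_c = h_c/sinθ = 5.35746/0.798636 = 6.70826 m.
The centroid is at the centre, 0.99 m below the top of the plate, so the highest point sits at y_top = 6.70826 − 0.99 = 5.71826 m along the incline.

y_top ≈ 5.72 m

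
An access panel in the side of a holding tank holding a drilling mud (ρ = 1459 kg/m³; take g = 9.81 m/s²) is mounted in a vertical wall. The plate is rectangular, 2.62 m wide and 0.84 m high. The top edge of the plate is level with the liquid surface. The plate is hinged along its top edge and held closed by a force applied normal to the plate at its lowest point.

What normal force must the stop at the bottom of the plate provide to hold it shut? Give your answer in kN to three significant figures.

P ≈ 8.82 kN

γ = ρg = 1459 × 9.81 / 1000 = 14.31279 kN/m³.
The centroid lies 0.84/2 = 0.42 m below the top edge, so the centroid depth is h_c = 0.42 m.
A = 2.62 × 0.84 = 2.2008 m².
Resultant F = γ·h_c·A = 14.31279 × 0.42 × 2.2008 = 13.2298 kN.
I_c = b·h³/12 = 2.62 × 0.84³/12 = 0.129407 m⁴.
Centre of pressure: y_p = y_c + I_c/(y_c·A) = 0.42 + 0.129407/(0.42 × 2.2008) = 0.42 + 0.14 = 0.56 m along the plane.
The resultant acts 0.42 + 0.14 = 0.56 m (along the plate) below the hinge at the top edge, so the moment about the hinge is M = F × 0.56 = 13.2298 × 0.56 = 7.40869 kN·m.
A normal force at the bottom, 0.84 m from the hinge, must supply this moment: P = 7.40869/0.84 = 8.81987 kN.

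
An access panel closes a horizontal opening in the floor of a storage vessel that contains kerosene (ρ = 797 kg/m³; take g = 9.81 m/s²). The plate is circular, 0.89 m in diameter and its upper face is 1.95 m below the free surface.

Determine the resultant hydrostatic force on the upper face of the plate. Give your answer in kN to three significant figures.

F ≈ 9.48 kN

γ = ρg = 797 × 9.81 / 1000 = 7.81857 kN/m³.
The plate is horizontal, so pressure is uniform at p = γ·h = 7.81857 × 1.95 = 15.2462 kN/m².
A = π(0.445)² = 0.622114 m².
F = p·A = 15.2462 × 0.622114 = 9.48487 kN.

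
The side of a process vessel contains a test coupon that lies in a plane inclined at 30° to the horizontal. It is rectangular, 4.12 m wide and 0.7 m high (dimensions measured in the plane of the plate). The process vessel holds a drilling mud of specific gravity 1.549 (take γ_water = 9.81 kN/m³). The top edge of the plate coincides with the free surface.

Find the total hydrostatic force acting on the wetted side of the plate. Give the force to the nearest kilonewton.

F ≈ 8 kN

γ = 1.549 × 9.81 = 15.19569 kN/m³.
Let θ = 30° be the plate's angle to the horizontal; measure y along the incline from where the plane meets the free surface. Vertical depth h = y·sinθ with sinθ = 0.500000.
The centroid lies 0.7/2 = 0.35 m below the top edge, so y_c = 0.35 m and h_c = 0.35 × 0.500000 = 0.175 m.
A = 4.12 × 0.7 = 2.884 m².
Resultant F = γ·h_c·A = 15.19569 × 0.175 × 2.884 = 7.66926 kN.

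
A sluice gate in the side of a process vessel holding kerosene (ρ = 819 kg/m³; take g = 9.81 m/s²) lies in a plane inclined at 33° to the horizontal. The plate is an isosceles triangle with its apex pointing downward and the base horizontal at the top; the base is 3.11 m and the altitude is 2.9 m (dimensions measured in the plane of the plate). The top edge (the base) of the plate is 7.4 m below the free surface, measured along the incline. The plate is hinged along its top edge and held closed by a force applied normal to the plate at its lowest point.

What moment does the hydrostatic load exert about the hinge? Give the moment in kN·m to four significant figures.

M ≈ 168.8 kN·m

γ = ρg = 819 × 9.81 / 1000 = 8.03439 kN/m³.
Let θ = 33° be the plate's angle to the horizontal; measure y along the incline from where the plane meets the free surface. Vertical depth h = y·sinθ with sinθ = 0.544639.
With the apex down, the centroid sits h/3 = 2.9/3 = 0.966667 m below the base (the top edge), so y_c = 7.4 + 0.966667 = 8.36667 m and h_c = 8.36667 × 0.544639 = 4.55681 m.
A = ½ × 3.11 × 2.9 = 4.5095 m².
Resultant F = γ·h_c·A = 8.03439 × 4.55681 × 4.5095 = 165.098 kN.
I_c = b·h³/36 = 3.11 × 2.9³/36 = 2.10694 m⁴.
Centre of pressure: y_p = y_c + I_c/(y_c·A) = 8.36667 + 2.10694/(8.36667 × 4.5095) = 8.36667 + 0.0558433 = 8.42251 m along the plane.
The resultant acts 0.966667 + 0.0558433 = 1.02251 m (along the plate) below the hinge at the top edge, so the moment about the hinge is M = F × 1.02251 = 165.098 × 1.02251 = 168.814 kN·m.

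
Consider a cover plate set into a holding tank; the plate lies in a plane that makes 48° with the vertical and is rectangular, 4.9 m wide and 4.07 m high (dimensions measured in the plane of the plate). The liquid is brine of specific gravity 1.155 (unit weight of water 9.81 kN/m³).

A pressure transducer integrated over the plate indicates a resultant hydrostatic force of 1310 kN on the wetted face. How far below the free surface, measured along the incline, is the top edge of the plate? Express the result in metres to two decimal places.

γ = 1.155 × 9.81 = 11.33055 kN/m³.
A = 4.9 × 4.07 = 19.943 m².
From F = γ·h_c·A, the centroid depth is h_c = 1310/(11.33055 × 19.943) = 5.79735 m.
The plate makes 48° with the vertical, i.e. θ = 90° − 48° = 42° to the horizontal. Measuring y along the incline from the free-surface line, vertical depth h = y·sinθ with sinθ = 0.669131.
Along the incline, y_c = h_c/sinθ = 5.79735/0.669131 = 8.664 m.
The centroid lies 4.07/2 = 2.035 m below the top edge, so the top edge sits at y_top = 8.664 − 2.035 = 6.629 m along the incline.

y_top ≈ 6.63 m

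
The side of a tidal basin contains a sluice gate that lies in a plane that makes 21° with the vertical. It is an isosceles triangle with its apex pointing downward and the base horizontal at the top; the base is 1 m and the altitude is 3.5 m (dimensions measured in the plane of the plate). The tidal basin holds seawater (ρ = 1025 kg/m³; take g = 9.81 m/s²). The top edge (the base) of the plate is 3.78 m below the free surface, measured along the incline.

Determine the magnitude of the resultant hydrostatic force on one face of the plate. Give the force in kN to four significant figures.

γ = ρg = 1025 × 9.81 / 1000 = 10.05525 kN/m³.
The plate makes 21° with the vertical, i.e. θ = 90° − 21° = 69° to the horizontal. Measuring y along the incline from the free-surface line, vertical depth h = y·sinθ with sinθ = 0.933580.
With the apex down, the centroid sits h/3 = 3.5/3 = 1.16667 m below the base (the top edge), so y_c = 3.78 + 1.16667 = 4.94667 m and h_c = 4.94667 × 0.933580 = 4.61811 m.
A = ½ × 1 × 3.5 = 1.75 m².
Resultant F = γ·h_c·A = 10.05525 × 4.61811 × 1.75 = 81.2634 kN.

F ≈ 81.26 kN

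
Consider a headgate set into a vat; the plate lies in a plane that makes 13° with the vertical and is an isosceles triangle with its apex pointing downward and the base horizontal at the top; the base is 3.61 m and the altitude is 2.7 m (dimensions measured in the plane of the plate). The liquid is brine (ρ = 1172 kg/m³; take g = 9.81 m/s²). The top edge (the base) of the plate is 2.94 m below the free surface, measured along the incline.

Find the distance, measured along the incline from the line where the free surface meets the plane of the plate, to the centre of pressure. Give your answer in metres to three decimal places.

y_p = 3.945 m

γ = ρg = 1172 × 9.81 / 1000 = 11.49732 kN/m³.
The plate makes 13° with the vertical, i.e. θ = 90° − 13° = 77° to the horizontal. Measuring y along the incline from the free-surface line, vertical depth h = y·sinθ with sinθ = 0.974370.
With the apex down, the centroid sits h/3 = 2.7/3 = 0.9 m below the base (the top edge), so y_c = 2.94 + 0.9 = 3.84 m and h_c = 3.84 × 0.974370 = 3.74158 m.
A = ½ × 3.61 × 2.7 = 4.8735 m².
Resultant F = γ·h_c·A = 11.49732 × 3.74158 × 4.8735 = 209.649 kN.
I_c = b·h³/36 = 3.61 × 2.7³/36 = 1.97377 m⁴.
Centre of pressure: y_p = y_c + I_c/(y_c·A) = 3.84 + 1.97377/(3.84 × 4.8735) = 3.84 + 0.105469 = 3.94547 m along the plane.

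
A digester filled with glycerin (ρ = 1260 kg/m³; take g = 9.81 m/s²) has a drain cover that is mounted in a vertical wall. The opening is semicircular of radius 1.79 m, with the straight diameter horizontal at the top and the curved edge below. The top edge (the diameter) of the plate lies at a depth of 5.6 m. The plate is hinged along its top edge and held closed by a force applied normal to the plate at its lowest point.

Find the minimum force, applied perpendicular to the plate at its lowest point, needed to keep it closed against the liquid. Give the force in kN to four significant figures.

γ = ρg = 1260 × 9.81 / 1000 = 12.3606 kN/m³.
The centroid of a semicircle lies 4r/(3π) = 0.7597 m from the diameter, here below the top edge, so the centroid depth is h_c = 5.6 + 0.7597 = 6.3597 m.
A = πr²/2 = π × 1.79²/2 = 5.03299 m².
Resultant F = γ·h_c·A = 12.3606 × 6.3597 × 5.03299 = 395.642 kN.
I_c = (π/8 − 8/(9π))·r⁴ = 0.109757 × 1.79⁴ = 1.12679 m⁴.
Centre of pressure: y_p = y_c + I_c/(y_c·A) = 6.3597 + 1.12679/(6.3597 × 5.03299) = 6.3597 + 0.035203 = 6.3949 m along the plane.
The resultant acts 0.7597 + 0.035203 = 0.794903 m (along the plate) below the hinge at the top edge, so the moment about the hinge is M = F × 0.794903 = 395.642 × 0.794903 = 314.497 kN·m.
A normal force at the bottom, 1.79 m from the hinge, must supply this moment: P = 314.497/1.79 = 175.697 kN.

P ≈ 175.7 kN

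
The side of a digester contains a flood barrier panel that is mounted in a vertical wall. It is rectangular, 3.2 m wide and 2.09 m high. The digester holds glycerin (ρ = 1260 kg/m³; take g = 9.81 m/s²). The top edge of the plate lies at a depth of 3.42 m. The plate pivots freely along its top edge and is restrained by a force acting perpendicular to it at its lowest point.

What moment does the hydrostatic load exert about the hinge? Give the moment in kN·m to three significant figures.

M ≈ 416 kN·m

γ = ρg = 1260 × 9.81 / 1000 = 12.3606 kN/m³.
The centroid lies 2.09/2 = 1.045 m below the top edge, so the centroid depth is h_c = 3.42 + 1.045 = 4.465 m.
A = 3.2 × 2.09 = 6.688 m².
Resultant F = γ·h_c·A = 12.3606 × 4.465 × 6.688 = 369.111 kN.
I_c = b·h³/12 = 3.2 × 2.09³/12 = 2.43449 m⁴.
Centre of pressure: y_p = y_c + I_c/(y_c·A) = 4.465 + 2.43449/(4.465 × 6.688) = 4.465 + 0.0815249 = 4.54652 m along the plane.
The resultant acts 1.045 + 0.0815249 = 1.12652 m (along the plate) below the hinge at the top edge, so the moment about the hinge is M = F × 1.12652 = 369.111 × 1.12652 = 415.811 kN·m.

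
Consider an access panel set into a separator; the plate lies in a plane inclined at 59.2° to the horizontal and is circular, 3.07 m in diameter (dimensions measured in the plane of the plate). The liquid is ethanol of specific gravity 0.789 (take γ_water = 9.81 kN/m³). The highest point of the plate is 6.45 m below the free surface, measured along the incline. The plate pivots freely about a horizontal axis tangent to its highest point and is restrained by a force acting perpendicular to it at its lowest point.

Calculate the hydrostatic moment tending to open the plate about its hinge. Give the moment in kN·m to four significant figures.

γ = 0.789 × 9.81 = 7.74009 kN/m³.
Let θ = 59.2° be the plate's angle to the horizontal; measure y along the incline from where the plane meets the free surface. Vertical depth h = y·sinθ with sinθ = 0.858960.
The centroid is at the centre, 1.535 m below the top of the plate, so y_c = 6.45 + 1.535 = 7.985 m and h_c = 7.985 × 0.858960 = 6.8588 m.
A = π(1.535)² = 7.4023 m².
Resultant F = γ·h_c·A = 7.74009 × 6.8588 × 7.4023 = 392.971 kN.
I_c = πr⁴/4 = π × 1.535⁴/4 = 4.36037 m⁴.
Centre of pressure: y_p = y_c + I_c/(y_c·A) = 7.985 + 4.36037/(7.985 × 7.4023) = 7.985 + 0.0737703 = 8.05877 m along the plane.
The resultant acts 1.535 + 0.0737703 = 1.60877 m (along the plate) below the hinge at the top edge, so the moment about the hinge is M = F × 1.60877 = 392.971 × 1.60877 = 632.2 kN·m.

M ≈ 632.2 kN·m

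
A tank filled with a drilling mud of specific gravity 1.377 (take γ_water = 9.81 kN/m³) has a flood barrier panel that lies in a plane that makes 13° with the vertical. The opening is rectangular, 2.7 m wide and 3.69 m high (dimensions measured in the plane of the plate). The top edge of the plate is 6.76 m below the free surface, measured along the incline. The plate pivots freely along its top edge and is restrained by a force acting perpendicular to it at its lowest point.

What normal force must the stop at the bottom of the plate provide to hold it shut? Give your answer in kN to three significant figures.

γ = 1.377 × 9.81 = 13.50837 kN/m³.
The plate makes 13° with the vertical, i.e. θ = 90° − 13° = 77° to the horizontal. Measuring y along the incline from the free-surface line, vertical depth h = y·sinθ with sinθ = 0.974370.
The centroid lies 3.69/2 = 1.845 m below the top edge, so y_c = 6.76 + 1.845 = 8.605 m and h_c = 8.605 × 0.974370 = 8.38445 m.
A = 2.7 × 3.69 = 9.963 m².
Resultant F = γ·h_c·A = 13.50837 × 8.38445 × 9.963 = 1128.41 kN.
I_c = b·h³/12 = 2.7 × 3.69³/12 = 11.3048 m⁴.
Centre of pressure: y_p = y_c + I_c/(y_c·A) = 8.605 + 11.3048/(8.605 × 9.963) = 8.605 + 0.131863 = 8.73686 m along the plane.
The resultant acts 1.845 + 0.131863 = 1.97686 m (along the plate) below the hinge at the top edge, so the moment about the hinge is M = F × 1.97686 = 1128.41 × 1.97686 = 2230.71 kN·m.
A normal force at the bottom, 3.69 m from the hinge, must supply this moment: P = 2230.71/3.69 = 604.528 kN.

P ≈ 605 kN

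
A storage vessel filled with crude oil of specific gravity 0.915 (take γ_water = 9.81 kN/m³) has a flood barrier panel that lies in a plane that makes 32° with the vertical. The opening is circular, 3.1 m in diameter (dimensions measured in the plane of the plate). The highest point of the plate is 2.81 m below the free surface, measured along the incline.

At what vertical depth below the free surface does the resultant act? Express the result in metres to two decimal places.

h_p = 3.81 m

γ = 0.915 × 9.81 = 8.97615 kN/m³.
The plate makes 32° with the vertical, i.e. θ = 90° − 32° = 58° to the horizontal. Measuring y along the incline from the free-surface line, vertical depth h = y·sinθ with sinθ = 0.848048.
The centroid is at the centre, 1.55 m below the top of the plate, so y_c = 2.81 + 1.55 = 4.36 m and h_c = 4.36 × 0.848048 = 3.69749 m.
A = π(1.55)² = 7.54768 m².
Resultant F = γ·h_c·A = 8.97615 × 3.69749 × 7.54768 = 250.502 kN.
I_c = πr⁴/4 = π × 1.55⁴/4 = 4.53332 m⁴.
Centre of pressure: y_p = y_c + I_c/(y_c·A) = 4.36 + 4.53332/(4.36 × 7.54768) = 4.36 + 0.137758 = 4.49776 m along the plane.
Vertically, h_p = y_p·sinθ = 4.49776 × 0.848048 = 3.81432 m.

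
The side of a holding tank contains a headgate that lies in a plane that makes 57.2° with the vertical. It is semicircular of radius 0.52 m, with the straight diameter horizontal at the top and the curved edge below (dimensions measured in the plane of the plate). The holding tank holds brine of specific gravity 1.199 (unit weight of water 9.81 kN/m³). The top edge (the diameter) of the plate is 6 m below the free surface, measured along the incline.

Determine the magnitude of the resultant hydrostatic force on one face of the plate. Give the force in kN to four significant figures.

γ = 1.199 × 9.81 = 11.76219 kN/m³.
The plate makes 57.2° with the vertical, i.e. θ = 90° − 57.2° = 32.8° to the horizontal. Measuring y along the incline from the free-surface line, vertical depth h = y·sinθ with sinθ = 0.541708.
The centroid of a semicircle lies 4r/(3π) = 0.220695 m from the diameter, here below the top edge, so y_c = 6 + 0.220695 = 6.2207 m and h_c = 6.2207 × 0.541708 = 3.3698 m.
A = πr²/2 = π × 0.52²/2 = 0.424743 m².
Resultant F = γ·h_c·A = 11.76219 × 3.3698 × 0.424743 = 16.8352 kN.

F ≈ 16.84 kN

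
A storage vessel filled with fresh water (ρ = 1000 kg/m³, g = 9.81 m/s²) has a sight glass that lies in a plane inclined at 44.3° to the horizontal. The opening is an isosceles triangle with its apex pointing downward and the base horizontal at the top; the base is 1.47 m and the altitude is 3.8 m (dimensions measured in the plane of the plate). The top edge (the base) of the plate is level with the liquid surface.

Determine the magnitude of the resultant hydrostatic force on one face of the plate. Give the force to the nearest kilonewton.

F ≈ 24 kN

γ = ρg = 1000 × 9.81 = 9810 N/m³ = 9.81 kN/m³.
Let θ = 44.3° be the plate's angle to the horizontal; measure y along the incline from where the plane meets the free surface. Vertical depth h = y·sinθ with sinθ = 0.698415.
With the apex down, the centroid sits h/3 = 3.8/3 = 1.26667 m below the base (the top edge), so y_c = 1.26667 m and h_c = 1.26667 × 0.698415 = 0.884661 m.
A = ½ × 1.47 × 3.8 = 2.793 m².
Resultant F = γ·h_c·A = 9.81 × 0.884661 × 2.793 = 24.2391 kN.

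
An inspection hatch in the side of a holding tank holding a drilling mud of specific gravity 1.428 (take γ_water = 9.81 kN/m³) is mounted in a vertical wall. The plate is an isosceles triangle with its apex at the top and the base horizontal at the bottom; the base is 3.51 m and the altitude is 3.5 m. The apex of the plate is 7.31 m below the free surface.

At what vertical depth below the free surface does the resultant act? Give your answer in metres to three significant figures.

h_p = 9.71 m

γ = 1.428 × 9.81 = 14.00868 kN/m³.
With the apex up, the centroid sits 2h/3 = 2 × 3.5/3 = 2.33333 m below the apex, so the centroid depth is h_c = 7.31 + 2.33333 = 9.64333 m.
A = ½ × 3.51 × 3.5 = 6.1425 m².
Resultant F = γ·h_c·A = 14.00868 × 9.64333 × 6.1425 = 829.792 kN.
I_c = b·h³/36 = 3.51 × 3.5³/36 = 4.18031 m⁴.
Centre of pressure: y_p = y_c + I_c/(y_c·A) = 9.64333 + 4.18031/(9.64333 × 6.1425) = 9.64333 + 0.0705726 = 9.7139 m along the plane.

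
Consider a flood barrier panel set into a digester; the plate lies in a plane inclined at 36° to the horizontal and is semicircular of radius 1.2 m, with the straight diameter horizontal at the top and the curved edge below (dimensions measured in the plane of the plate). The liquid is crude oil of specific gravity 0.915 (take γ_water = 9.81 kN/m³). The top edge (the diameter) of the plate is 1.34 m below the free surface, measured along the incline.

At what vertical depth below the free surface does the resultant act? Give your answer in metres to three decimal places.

γ = 0.915 × 9.81 = 8.97615 kN/m³.
Let θ = 36° be the plate's angle to the horizontal; measure y along the incline from where the plane meets the free surface. Vertical depth h = y·sinθ with sinθ = 0.587785.
The centroid of a semicircle lies 4r/(3π) = 0.509296 m from the diameter, here below the top edge, so y_c = 1.34 + 0.509296 = 1.8493 m and h_c = 1.8493 × 0.587785 = 1.08699 m.
A = πr²/2 = π × 1.2²/2 = 2.26195 m².
Resultant F = γ·h_c·A = 8.97615 × 1.08699 × 2.26195 = 22.0698 kN.
I_c = (π/8 − 8/(9π))·r⁴ = 0.109757 × 1.2⁴ = 0.227592 m⁴.
Centre of pressure: y_p = y_c + I_c/(y_c·A) = 1.8493 + 0.227592/(1.8493 × 2.26195) = 1.8493 + 0.0544085 = 1.90371 m along the plane.
Vertically, h_p = y_p·sinθ = 1.90371 × 0.587785 = 1.11897 m.

h_p = 1.119 m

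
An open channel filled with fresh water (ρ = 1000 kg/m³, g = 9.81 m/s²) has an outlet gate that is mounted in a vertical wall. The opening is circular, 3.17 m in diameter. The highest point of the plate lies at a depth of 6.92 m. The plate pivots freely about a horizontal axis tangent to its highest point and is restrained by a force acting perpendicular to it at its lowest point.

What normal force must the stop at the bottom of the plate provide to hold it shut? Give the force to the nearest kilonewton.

P ≈ 345 kN

γ = ρg = 1000 × 9.81 = 9810 N/m³ = 9.81 kN/m³.
The centroid is at the centre, 1.585 m below the top of the plate, so the centroid depth is h_c = 6.92 + 1.585 = 8.505 m.
A = π(1.585)² = 7.89239 m².
Resultant F = γ·h_c·A = 9.81 × 8.505 × 7.89239 = 658.494 kN.
I_c = πr⁴/4 = π × 1.585⁴/4 = 4.95686 m⁴.
Centre of pressure: y_p = y_c + I_c/(y_c·A) = 8.505 + 4.95686/(8.505 × 7.89239) = 8.505 + 0.0738455 = 8.57885 m along the plane.
The resultant acts 1.585 + 0.0738455 = 1.65885 m (along the plate) below the hinge at the top edge, so the moment about the hinge is M = F × 1.65885 = 658.494 × 1.65885 = 1092.34 kN·m.
A normal force at the bottom, 3.17 m from the hinge, must supply this moment: P = 1092.34/3.17 = 344.587 kN.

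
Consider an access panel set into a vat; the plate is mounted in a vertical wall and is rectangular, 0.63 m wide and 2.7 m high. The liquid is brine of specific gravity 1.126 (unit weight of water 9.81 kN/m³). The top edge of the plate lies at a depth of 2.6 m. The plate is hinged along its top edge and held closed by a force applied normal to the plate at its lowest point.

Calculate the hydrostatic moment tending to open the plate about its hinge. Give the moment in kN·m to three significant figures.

M ≈ 112 kN·m

γ = 1.126 × 9.81 = 11.04606 kN/m³.
The centroid lies 2.7/2 = 1.35 m below the top edge, so the centroid depth is h_c = 2.6 + 1.35 = 3.95 m.
A = 0.63 × 2.7 = 1.701 m².
Resultant F = γ·h_c·A = 11.04606 × 3.95 × 1.701 = 74.2179 kN.
I_c = b·h³/12 = 0.63 × 2.7³/12 = 1.03336 m⁴.
Centre of pressure: y_p = y_c + I_c/(y_c·A) = 3.95 + 1.03336/(3.95 × 1.701) = 3.95 + 0.153798 = 4.1038 m along the plane.
The resultant acts 1.35 + 0.153798 = 1.5038 m (along the plate) below the hinge at the top edge, so the moment about the hinge is M = F × 1.5038 = 74.2179 × 1.5038 = 111.609 kN·m.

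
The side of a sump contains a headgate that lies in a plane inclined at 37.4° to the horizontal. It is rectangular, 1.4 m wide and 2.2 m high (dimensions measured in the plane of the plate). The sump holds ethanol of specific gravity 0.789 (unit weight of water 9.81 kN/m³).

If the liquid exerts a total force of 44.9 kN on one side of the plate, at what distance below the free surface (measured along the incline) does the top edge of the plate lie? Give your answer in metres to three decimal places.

y_top ≈ 2.001 m

γ = 0.789 × 9.81 = 7.74009 kN/m³.
A = 1.4 × 2.2 = 3.08 m².
From F = γ·h_c·A, the centroid depth is h_c = 44.9/(7.74009 × 3.08) = 1.88343 m.
Let θ = 37.4° be the plate's angle to the horizontal; measure y along the incline from where the plane meets the free surface. Vertical depth h = y·sinθ with sinθ = 0.607376.
Along the incline, y_c = h_c/sinθ = 1.88343/0.607376 = 3.10093 m.
The centroid lies 2.2/2 = 1.1 m below the top edge, so the top edge sits at y_top = 3.10093 − 1.1 = 2.00093 m along the incline.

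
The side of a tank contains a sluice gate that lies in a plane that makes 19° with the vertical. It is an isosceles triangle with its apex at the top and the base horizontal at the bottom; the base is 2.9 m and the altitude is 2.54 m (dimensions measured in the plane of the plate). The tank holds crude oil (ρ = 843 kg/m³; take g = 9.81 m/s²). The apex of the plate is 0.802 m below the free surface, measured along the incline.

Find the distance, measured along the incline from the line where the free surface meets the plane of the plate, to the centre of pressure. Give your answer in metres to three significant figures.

y_p = 2.64 m

γ = ρg = 843 × 9.81 / 1000 = 8.26983 kN/m³.
The plate makes 19° with the vertical, i.e. θ = 90° − 19° = 71° to the horizontal. Measuring y along the incline from the free-surface line, vertical depth h = y·sinθ with sinθ = 0.945519.
With the apex up, the centroid sits 2h/3 = 2 × 2.54/3 = 1.69333 m below the apex, so y_c = 0.802 + 1.69333 = 2.49533 m and h_c = 2.49533 × 0.945519 = 2.35938 m.
A = ½ × 2.9 × 2.54 = 3.683 m².
Resultant F = γ·h_c·A = 8.26983 × 2.35938 × 3.683 = 71.8615 kN.
I_c = b·h³/36 = 2.9 × 2.54³/36 = 1.32007 m⁴.
Centre of pressure: y_p = y_c + I_c/(y_c·A) = 2.49533 + 1.32007/(2.49533 × 3.683) = 2.49533 + 0.143637 = 2.63897 m along the plane.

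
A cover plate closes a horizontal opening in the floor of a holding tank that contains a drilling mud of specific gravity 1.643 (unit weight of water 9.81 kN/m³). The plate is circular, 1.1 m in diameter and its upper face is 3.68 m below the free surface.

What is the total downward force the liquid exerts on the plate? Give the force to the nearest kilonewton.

F ≈ 56 kN

γ = 1.643 × 9.81 = 16.11783 kN/m³.
The plate is horizontal, so pressure is uniform at p = γ·h = 16.11783 × 3.68 = 59.3136 kN/m².
A = π(0.55)² = 0.950332 m².
F = p·A = 59.3136 × 0.950332 = 56.3676 kN.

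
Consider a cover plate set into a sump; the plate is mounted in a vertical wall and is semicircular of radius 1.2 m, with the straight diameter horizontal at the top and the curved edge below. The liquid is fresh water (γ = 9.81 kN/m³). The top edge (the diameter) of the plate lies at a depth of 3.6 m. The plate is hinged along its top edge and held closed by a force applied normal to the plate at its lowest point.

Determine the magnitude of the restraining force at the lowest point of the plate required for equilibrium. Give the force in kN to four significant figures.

γ = 9.81 kN/m³.
The centroid of a semicircle lies 4r/(3π) = 0.509296 m from the diameter, here below the top edge, so the centroid depth is h_c = 3.6 + 0.509296 = 4.1093 m.
A = πr²/2 = π × 1.2²/2 = 2.26195 m².
Resultant F = γ·h_c·A = 9.81 × 4.1093 × 2.26195 = 91.1843 kN.
I_c = (π/8 − 8/(9π))·r⁴ = 0.109757 × 1.2⁴ = 0.227592 m⁴.
Centre of pressure: y_p = y_c + I_c/(y_c·A) = 4.1093 + 0.227592/(4.1093 × 2.26195) = 4.1093 + 0.0244853 = 4.13379 m along the plane.
The resultant acts 0.509296 + 0.0244853 = 0.533781 m (along the plate) below the hinge at the top edge, so the moment about the hinge is M = F × 0.533781 = 91.1843 × 0.533781 = 48.6724 kN·m.
A normal force at the bottom, 1.2 m from the hinge, must supply this moment: P = 48.6724/1.2 = 40.5603 kN.

P ≈ 40.56 kN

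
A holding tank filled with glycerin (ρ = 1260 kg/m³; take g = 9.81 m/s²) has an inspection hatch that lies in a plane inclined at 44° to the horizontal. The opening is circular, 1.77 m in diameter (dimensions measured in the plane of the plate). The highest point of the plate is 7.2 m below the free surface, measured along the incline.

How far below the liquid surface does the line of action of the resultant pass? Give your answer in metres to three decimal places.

γ = ρg = 1260 × 9.81 / 1000 = 12.3606 kN/m³.
Let θ = 44° be the plate's angle to the horizontal; measure y along the incline from where the plane meets the free surface. Vertical depth h = y·sinθ with sinθ = 0.694658.
The centroid is at the centre, 0.885 m below the top of the plate, so y_c = 7.2 + 0.885 = 8.085 m and h_c = 8.085 × 0.694658 = 5.61631 m.
A = π(0.885)² = 2.46057 m².
Resultant F = γ·h_c·A = 12.3606 × 5.61631 × 2.46057 = 170.815 kN.
I_c = πr⁴/4 = π × 0.885⁴/4 = 0.481796 m⁴.
Centre of pressure: y_p = y_c + I_c/(y_c·A) = 8.085 + 0.481796/(8.085 × 2.46057) = 8.085 + 0.0242185 = 8.10922 m along the plane.
Vertically, h_p = y_p·sinθ = 8.10922 × 0.694658 = 5.63313 m.

h_p = 5.633 m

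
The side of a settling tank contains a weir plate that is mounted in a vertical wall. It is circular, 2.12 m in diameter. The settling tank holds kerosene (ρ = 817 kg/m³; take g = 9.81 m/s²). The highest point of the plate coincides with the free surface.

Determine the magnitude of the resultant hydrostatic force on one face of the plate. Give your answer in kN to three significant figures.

γ = ρg = 817 × 9.81 / 1000 = 8.01477 kN/m³.
The centroid is at the centre, 1.06 m below the top of the plate, so the centroid depth is h_c = 1.06 m.
A = π(1.06)² = 3.52989 m².
Resultant F = γ·h_c·A = 8.01477 × 1.06 × 3.52989 = 29.9887 kN.

F ≈ 30.0 kN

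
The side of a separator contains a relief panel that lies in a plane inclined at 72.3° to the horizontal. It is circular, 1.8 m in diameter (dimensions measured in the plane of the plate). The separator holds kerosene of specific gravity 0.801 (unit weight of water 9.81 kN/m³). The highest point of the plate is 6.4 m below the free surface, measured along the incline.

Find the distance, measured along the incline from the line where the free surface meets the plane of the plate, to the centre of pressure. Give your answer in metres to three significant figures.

y_p = 7.33 m

γ = 0.801 × 9.81 = 7.85781 kN/m³.
Let θ = 72.3° be the plate's angle to the horizontal; measure y along the incline from where the plane meets the free surface. Vertical depth h = y·sinθ with sinθ = 0.952661.
The centroid is at the centre, 0.9 m below the top of the plate, so y_c = 6.4 + 0.9 = 7.3 m and h_c = 7.3 × 0.952661 = 6.95443 m.
A = π(0.9)² = 2.54469 m².
Resultant F = γ·h_c·A = 7.85781 × 6.95443 × 2.54469 = 139.059 kN.
I_c = πr⁴/4 = π × 0.9⁴/4 = 0.5153 m⁴.
Centre of pressure: y_p = y_c + I_c/(y_c·A) = 7.3 + 0.5153/(7.3 × 2.54469) = 7.3 + 0.0277397 = 7.32774 m along the plane.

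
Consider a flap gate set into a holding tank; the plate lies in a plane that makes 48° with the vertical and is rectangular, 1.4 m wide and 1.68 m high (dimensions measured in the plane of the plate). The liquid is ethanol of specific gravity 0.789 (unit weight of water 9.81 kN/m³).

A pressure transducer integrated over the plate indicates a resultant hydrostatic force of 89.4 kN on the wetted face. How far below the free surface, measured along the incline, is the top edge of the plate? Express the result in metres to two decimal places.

γ = 0.789 × 9.81 = 7.74009 kN/m³.
A = 1.4 × 1.68 = 2.352 m².
From F = γ·h_c·A, the centroid depth is h_c = 89.4/(7.74009 × 2.352) = 4.91082 m.
The plate makes 48° with the vertical, i.e. θ = 90° − 48° = 42° to the horizontal. Measuring y along the incline from the free-surface line, vertical depth h = y·sinθ with sinθ = 0.669131.
Along the incline, y_c = h_c/sinθ = 4.91082/0.669131 = 7.3391 m.
The centroid lies 1.68/2 = 0.84 m below the top edge, so the top edge sits at y_top = 7.3391 − 0.84 = 6.4991 m along the incline.

y_top ≈ 6.50 m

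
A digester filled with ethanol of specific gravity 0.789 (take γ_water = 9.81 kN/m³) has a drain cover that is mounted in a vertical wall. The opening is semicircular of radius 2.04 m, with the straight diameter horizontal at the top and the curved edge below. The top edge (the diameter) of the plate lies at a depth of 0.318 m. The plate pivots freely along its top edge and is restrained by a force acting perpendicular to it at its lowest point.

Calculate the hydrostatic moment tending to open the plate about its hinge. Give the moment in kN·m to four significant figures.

M ≈ 66.57 kN·m

γ = 0.789 × 9.81 = 7.74009 kN/m³.
The centroid of a semicircle lies 4r/(3π) = 0.865803 m from the diameter, here below the top edge, so the centroid depth is h_c = 0.318 + 0.865803 = 1.1838 m.
A = πr²/2 = π × 2.04²/2 = 6.53703 m².
Resultant F = γ·h_c·A = 7.74009 × 1.1838 × 6.53703 = 59.897 kN.
I_c = (π/8 − 8/(9π))·r⁴ = 0.109757 × 2.04⁴ = 1.90087 m⁴.
Centre of pressure: y_p = y_c + I_c/(y_c·A) = 1.1838 + 1.90087/(1.1838 × 6.53703) = 1.1838 + 0.245637 = 1.42944 m along the plane.
The resultant acts 0.865803 + 0.245637 = 1.11144 m (along the plate) below the hinge at the top edge, so the moment about the hinge is M = F × 1.11144 = 59.897 × 1.11144 = 66.5719 kN·m.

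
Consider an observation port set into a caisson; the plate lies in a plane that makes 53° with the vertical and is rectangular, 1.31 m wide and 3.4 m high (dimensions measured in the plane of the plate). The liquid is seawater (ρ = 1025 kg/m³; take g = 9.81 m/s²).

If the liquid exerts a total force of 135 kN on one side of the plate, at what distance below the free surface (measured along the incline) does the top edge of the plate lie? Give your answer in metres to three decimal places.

γ = ρg = 1025 × 9.81 / 1000 = 10.05525 kN/m³.
A = 1.31 × 3.4 = 4.454 m².
From F = γ·h_c·A, the centroid depth is h_c = 135/(10.05525 × 4.454) = 3.01433 m.
The plate makes 53° with the vertical, i.e. θ = 90° − 53° = 37° to the horizontal. Measuring y along the incline from the free-surface line, vertical depth h = y·sinθ with sinθ = 0.601815.
Along the incline, y_c = h_c/sinθ = 3.01433/0.601815 = 5.00873 m.
The centroid lies 3.4/2 = 1.7 m below the top edge, so the top edge sits at y_top = 5.00873 − 1.7 = 3.30873 m along the incline.

y_top ≈ 3.309 m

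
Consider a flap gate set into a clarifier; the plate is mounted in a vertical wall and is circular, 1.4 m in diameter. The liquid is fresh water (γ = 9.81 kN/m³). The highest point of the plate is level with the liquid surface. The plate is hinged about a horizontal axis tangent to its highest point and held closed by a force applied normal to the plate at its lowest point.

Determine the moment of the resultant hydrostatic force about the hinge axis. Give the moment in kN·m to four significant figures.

γ = 9.81 kN/m³.
The centroid is at the centre, 0.7 m below the top of the plate, so the centroid depth is h_c = 0.7 m.
A = π(0.7)² = 1.53938 m².
Resultant F = γ·h_c·A = 9.81 × 0.7 × 1.53938 = 10.5709 kN.
I_c = πr⁴/4 = π × 0.7⁴/4 = 0.188574 m⁴.
Centre of pressure: y_p = y_c + I_c/(y_c·A) = 0.7 + 0.188574/(0.7 × 1.53938) = 0.7 + 0.175 = 0.875 m along the plane.
The resultant acts 0.7 + 0.175 = 0.875 m (along the plate) below the hinge at the top edge, so the moment about the hinge is M = F × 0.875 = 10.5709 × 0.875 = 9.24954 kN·m.

M ≈ 9.250 kN·m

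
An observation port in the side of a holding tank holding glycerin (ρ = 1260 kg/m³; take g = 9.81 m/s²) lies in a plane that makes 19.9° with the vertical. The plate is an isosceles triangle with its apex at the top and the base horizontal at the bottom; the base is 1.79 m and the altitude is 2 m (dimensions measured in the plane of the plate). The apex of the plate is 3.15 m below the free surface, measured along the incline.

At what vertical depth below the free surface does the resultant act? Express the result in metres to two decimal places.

γ = ρg = 1260 × 9.81 / 1000 = 12.3606 kN/m³.
The plate makes 19.9° with the vertical, i.e. θ = 90° − 19.9° = 70.1° to the horizontal. Measuring y along the incline from the free-surface line, vertical depth h = y·sinθ with sinθ = 0.940288.
With the apex up, the centroid sits 2h/3 = 2 × 2/3 = 1.33333 m below the apex, so y_c = 3.15 + 1.33333 = 4.48333 m and h_c = 4.48333 × 0.940288 = 4.21562 m.
A = ½ × 1.79 × 2 = 1.79 m².
Resultant F = γ·h_c·A = 12.3606 × 4.21562 × 1.79 = 93.2726 kN.
I_c = b·h³/36 = 1.79 × 2³/36 = 0.397778 m⁴.
Centre of pressure: y_p = y_c + I_c/(y_c·A) = 4.48333 + 0.397778/(4.48333 × 1.79) = 4.48333 + 0.0495664 = 4.5329 m along the plane.
Vertically, h_p = y_p·sinθ = 4.5329 × 0.940288 = 4.26223 m.

h_p = 4.26 m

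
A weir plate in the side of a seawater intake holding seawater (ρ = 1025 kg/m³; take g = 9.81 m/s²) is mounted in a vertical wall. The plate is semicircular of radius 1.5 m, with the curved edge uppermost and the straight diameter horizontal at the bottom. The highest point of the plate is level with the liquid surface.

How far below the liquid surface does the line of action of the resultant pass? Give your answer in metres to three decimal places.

γ = ρg = 1025 × 9.81 / 1000 = 10.05525 kN/m³.
The centroid lies 4r/(3π) = 0.63662 m above the diameter, so r − 4r/(3π) = 1.5 − 0.63662 = 0.86338 m below the topmost point, so the centroid depth is h_c = 0.86338 m.
A = πr²/2 = π × 1.5²/2 = 3.53429 m².
Resultant F = γ·h_c·A = 10.05525 × 0.86338 × 3.53429 = 30.6829 kN.
I_c = (π/8 − 8/(9π))·r⁴ = 0.109757 × 1.5⁴ = 0.555645 m⁴.
Centre of pressure: y_p = y_c + I_c/(y_c·A) = 0.86338 + 0.555645/(0.86338 × 3.53429) = 0.86338 + 0.182093 = 1.04547 m along the plane.

h_p = 1.045 m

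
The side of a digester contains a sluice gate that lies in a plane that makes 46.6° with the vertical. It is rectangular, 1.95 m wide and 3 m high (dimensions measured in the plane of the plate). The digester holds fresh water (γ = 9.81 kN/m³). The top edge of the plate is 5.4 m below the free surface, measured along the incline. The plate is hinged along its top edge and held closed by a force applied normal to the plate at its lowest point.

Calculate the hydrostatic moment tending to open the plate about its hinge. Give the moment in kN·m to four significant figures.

M ≈ 437.7 kN·m

γ = 9.81 kN/m³.
The plate makes 46.6° with the vertical, i.e. θ = 90° − 46.6° = 43.4° to the horizontal. Measuring y along the incline from the free-surface line, vertical depth h = y·sinθ with sinθ = 0.687088.
The centroid lies 3/2 = 1.5 m below the top edge, so y_c = 5.4 + 1.5 = 6.9 m and h_c = 6.9 × 0.687088 = 4.74091 m.
A = 1.95 × 3 = 5.85 m².
Resultant F = γ·h_c·A = 9.81 × 4.74091 × 5.85 = 272.074 kN.
I_c = b·h³/12 = 1.95 × 3³/12 = 4.3875 m⁴.
Centre of pressure: y_p = y_c + I_c/(y_c·A) = 6.9 + 4.3875/(6.9 × 5.85) = 6.9 + 0.108696 = 7.0087 m along the plane.
The resultant acts 1.5 + 0.108696 = 1.6087 m (along the plate) below the hinge at the top edge, so the moment about the hinge is M = F × 1.6087 = 272.074 × 1.6087 = 437.685 kN·m.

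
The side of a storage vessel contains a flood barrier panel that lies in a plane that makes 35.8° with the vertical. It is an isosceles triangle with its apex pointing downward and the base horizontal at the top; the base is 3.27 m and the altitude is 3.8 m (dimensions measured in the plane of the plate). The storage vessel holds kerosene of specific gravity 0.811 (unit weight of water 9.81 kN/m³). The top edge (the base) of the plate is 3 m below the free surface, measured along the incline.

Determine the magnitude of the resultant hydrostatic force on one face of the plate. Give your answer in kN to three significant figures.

γ = 0.811 × 9.81 = 7.95591 kN/m³.
The plate makes 35.8° with the vertical, i.e. θ = 90° − 35.8° = 54.2° to the horizontal. Measuring y along the incline from the free-surface line, vertical depth h = y·sinθ with sinθ = 0.811064.
With the apex down, the centroid sits h/3 = 3.8/3 = 1.26667 m below the base (the top edge), so y_c = 3 + 1.26667 = 4.26667 m and h_c = 4.26667 × 0.811064 = 3.46054 m.
A = ½ × 3.27 × 3.8 = 6.213 m².
Resultant F = γ·h_c·A = 7.95591 × 3.46054 × 6.213 = 171.055 kN.

F ≈ 171 kN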